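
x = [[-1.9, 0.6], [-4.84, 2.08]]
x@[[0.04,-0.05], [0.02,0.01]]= [[-0.06, 0.10], [-0.15, 0.26]]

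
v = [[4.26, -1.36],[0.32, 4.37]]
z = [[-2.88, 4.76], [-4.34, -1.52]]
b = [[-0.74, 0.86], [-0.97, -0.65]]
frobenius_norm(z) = 7.22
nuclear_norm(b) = 2.30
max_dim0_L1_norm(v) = 5.73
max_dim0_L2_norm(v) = 4.58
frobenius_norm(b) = 1.63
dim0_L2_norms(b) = [1.22, 1.08]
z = b @ v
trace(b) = -1.39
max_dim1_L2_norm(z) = 5.56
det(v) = 19.05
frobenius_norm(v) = 6.26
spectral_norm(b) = 1.22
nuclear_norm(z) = 10.11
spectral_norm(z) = 5.77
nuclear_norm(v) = 8.79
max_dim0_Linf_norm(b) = 0.97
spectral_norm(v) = 4.92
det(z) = 25.04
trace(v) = 8.63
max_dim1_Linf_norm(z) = 4.76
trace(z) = -4.40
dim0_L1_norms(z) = [7.22, 6.28]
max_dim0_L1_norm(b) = 1.71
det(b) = 1.32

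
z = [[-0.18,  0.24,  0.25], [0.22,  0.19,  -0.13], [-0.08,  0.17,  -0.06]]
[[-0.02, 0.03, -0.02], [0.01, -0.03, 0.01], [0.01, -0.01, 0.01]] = z@[[-0.01, -0.06, -0.0], [0.01, -0.04, 0.02], [-0.08, 0.1, -0.08]]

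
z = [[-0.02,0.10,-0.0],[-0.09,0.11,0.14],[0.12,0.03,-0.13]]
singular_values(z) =[0.25, 0.13, 0.03]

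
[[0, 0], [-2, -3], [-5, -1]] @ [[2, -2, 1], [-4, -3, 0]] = [[0, 0, 0], [8, 13, -2], [-6, 13, -5]]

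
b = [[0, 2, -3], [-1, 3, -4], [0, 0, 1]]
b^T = [[0, -1, 0], [2, 3, 0], [-3, -4, 1]]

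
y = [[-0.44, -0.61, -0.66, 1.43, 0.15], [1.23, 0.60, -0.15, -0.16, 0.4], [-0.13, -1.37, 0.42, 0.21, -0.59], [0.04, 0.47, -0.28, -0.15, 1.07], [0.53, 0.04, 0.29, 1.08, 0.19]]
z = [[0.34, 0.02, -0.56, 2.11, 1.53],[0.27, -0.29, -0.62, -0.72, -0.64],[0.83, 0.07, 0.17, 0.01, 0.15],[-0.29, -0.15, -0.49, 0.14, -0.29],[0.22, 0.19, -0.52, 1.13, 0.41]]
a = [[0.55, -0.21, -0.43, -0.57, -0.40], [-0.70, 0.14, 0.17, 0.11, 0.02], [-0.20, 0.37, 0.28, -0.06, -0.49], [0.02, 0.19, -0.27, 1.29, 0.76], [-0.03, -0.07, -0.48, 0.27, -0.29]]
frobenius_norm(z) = 3.42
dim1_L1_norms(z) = [4.56, 2.54, 1.23, 1.36, 2.47]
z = y @ a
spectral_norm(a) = 1.72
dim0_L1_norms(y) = [2.37, 3.09, 1.8, 3.03, 2.4]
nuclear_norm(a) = 4.02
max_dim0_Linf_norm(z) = 2.11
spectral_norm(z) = 3.08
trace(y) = 0.62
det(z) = 0.10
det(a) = -0.05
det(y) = -1.78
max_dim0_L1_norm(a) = 2.3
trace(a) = 1.97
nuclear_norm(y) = 6.50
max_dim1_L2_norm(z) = 2.69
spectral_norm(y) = 2.28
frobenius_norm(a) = 2.19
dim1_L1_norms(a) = [2.16, 1.14, 1.4, 2.53, 1.14]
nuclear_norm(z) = 5.55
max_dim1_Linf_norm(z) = 2.11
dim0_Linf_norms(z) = [0.83, 0.29, 0.62, 2.11, 1.53]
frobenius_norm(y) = 3.26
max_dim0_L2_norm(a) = 1.44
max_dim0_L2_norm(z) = 2.5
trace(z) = 0.77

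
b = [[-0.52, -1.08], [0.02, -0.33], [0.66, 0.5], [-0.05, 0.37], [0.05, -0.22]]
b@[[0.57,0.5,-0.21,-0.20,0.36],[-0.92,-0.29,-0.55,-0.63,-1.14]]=[[0.70, 0.05, 0.70, 0.78, 1.04], [0.32, 0.11, 0.18, 0.2, 0.38], [-0.08, 0.19, -0.41, -0.45, -0.33], [-0.37, -0.13, -0.19, -0.22, -0.44], [0.23, 0.09, 0.11, 0.13, 0.27]]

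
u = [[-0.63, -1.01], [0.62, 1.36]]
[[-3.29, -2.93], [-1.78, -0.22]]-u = [[-2.66,-1.92], [-2.40,-1.58]]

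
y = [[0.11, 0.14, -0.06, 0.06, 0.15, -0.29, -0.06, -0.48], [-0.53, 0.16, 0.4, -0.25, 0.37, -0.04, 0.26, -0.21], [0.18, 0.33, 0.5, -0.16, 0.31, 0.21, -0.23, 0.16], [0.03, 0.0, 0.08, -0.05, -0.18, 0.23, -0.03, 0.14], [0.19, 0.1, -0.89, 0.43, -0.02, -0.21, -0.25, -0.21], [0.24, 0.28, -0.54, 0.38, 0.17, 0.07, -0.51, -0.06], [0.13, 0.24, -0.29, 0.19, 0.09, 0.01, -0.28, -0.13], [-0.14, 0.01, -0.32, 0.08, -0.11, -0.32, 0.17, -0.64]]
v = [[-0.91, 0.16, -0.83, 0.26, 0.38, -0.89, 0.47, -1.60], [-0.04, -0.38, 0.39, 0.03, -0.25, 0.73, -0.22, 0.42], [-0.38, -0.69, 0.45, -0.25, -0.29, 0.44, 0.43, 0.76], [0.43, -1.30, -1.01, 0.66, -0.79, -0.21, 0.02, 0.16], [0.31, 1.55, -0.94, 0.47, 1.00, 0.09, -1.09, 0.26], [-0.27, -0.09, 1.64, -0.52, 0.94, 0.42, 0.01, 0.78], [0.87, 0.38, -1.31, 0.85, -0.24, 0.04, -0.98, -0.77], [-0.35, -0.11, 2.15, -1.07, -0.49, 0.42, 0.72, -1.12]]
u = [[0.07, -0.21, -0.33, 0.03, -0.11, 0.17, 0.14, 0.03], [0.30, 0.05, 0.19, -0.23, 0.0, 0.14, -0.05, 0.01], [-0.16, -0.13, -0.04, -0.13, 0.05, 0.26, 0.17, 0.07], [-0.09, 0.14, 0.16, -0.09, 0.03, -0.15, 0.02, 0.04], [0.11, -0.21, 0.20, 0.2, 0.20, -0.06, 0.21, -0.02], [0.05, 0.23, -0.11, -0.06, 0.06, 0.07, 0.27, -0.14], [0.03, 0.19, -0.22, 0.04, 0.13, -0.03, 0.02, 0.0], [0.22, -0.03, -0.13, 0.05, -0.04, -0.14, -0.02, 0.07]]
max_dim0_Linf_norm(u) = 0.33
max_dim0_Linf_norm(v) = 2.15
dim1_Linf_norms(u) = [0.33, 0.3, 0.26, 0.16, 0.21, 0.27, 0.22, 0.22]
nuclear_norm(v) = 12.67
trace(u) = 0.35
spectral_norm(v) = 4.23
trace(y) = -0.15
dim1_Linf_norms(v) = [1.6, 0.73, 0.76, 1.3, 1.55, 1.64, 1.31, 2.15]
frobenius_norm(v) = 6.00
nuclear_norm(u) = 2.78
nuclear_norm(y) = 4.39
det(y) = 0.00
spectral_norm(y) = 1.66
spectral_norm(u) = 0.60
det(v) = -0.00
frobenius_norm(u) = 1.13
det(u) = 0.00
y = u @ v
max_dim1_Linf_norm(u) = 0.33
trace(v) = -0.86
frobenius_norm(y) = 2.22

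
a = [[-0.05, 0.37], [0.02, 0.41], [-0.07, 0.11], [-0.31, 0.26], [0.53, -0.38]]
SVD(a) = [[-0.37, -0.49], [-0.35, -0.70], [-0.15, -0.03], [-0.45, 0.21], [0.72, -0.47]] @ diag([0.874930902180221, 0.3852219054131071]) @ [[0.62,  -0.79], [-0.79,  -0.62]]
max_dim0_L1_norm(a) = 1.53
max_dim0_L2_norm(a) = 0.73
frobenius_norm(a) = 0.96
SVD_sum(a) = [[-0.20, 0.25],[-0.19, 0.24],[-0.08, 0.1],[-0.25, 0.31],[0.39, -0.49]] + [[0.15, 0.12],[0.21, 0.17],[0.01, 0.01],[-0.06, -0.05],[0.14, 0.11]]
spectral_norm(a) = 0.87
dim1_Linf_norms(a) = [0.37, 0.41, 0.11, 0.31, 0.53]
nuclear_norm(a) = 1.26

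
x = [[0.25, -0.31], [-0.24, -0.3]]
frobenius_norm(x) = 0.55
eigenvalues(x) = [0.36, -0.41]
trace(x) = -0.05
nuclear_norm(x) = 0.78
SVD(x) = [[0.76, 0.65], [0.65, -0.76]] @ diag([0.43192035598781425, 0.34589710331738804]) @ [[0.08, -1.0],[1.00, 0.08]]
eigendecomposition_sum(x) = [[0.31,-0.14], [-0.11,0.05]] + [[-0.06,  -0.17], [-0.13,  -0.35]]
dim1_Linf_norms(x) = [0.31, 0.3]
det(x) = -0.15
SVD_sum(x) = [[0.03, -0.33],[0.02, -0.28]] + [[0.22, 0.02], [-0.26, -0.02]]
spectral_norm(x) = 0.43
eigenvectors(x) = [[0.94, 0.42], [-0.34, 0.91]]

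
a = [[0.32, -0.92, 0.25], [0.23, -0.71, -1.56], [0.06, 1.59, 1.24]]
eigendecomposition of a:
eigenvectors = [[(-0.95+0j), (0.03-0.51j), 0.03+0.51j], [(0.15+0j), -0.63+0.00j, (-0.63-0j)], [-0.26+0.00j, (0.36+0.47j), 0.36-0.47j]]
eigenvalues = [(0.54+0j), (0.16+1.33j), (0.16-1.33j)]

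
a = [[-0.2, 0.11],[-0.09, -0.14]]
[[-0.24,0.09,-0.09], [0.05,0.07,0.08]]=a @ [[0.74,-0.52,0.1], [-0.82,-0.17,-0.62]]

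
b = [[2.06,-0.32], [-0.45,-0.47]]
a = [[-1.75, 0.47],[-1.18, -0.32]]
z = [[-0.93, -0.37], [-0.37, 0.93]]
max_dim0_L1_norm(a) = 2.93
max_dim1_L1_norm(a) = 2.22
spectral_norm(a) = 2.12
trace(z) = 0.00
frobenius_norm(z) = 1.42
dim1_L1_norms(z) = [1.3, 1.3]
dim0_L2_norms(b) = [2.11, 0.57]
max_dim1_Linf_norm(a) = 1.75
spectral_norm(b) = 2.12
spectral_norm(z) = 1.00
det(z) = -1.00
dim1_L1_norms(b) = [2.38, 0.92]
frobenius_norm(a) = 2.19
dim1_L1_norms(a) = [2.22, 1.5]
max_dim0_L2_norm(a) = 2.11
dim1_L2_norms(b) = [2.08, 0.65]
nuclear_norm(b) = 2.64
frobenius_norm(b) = 2.18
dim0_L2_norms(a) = [2.11, 0.57]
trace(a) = -2.07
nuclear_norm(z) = 2.00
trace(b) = 1.59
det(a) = 1.11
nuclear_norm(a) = 2.65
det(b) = -1.11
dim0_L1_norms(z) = [1.3, 1.3]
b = z @ a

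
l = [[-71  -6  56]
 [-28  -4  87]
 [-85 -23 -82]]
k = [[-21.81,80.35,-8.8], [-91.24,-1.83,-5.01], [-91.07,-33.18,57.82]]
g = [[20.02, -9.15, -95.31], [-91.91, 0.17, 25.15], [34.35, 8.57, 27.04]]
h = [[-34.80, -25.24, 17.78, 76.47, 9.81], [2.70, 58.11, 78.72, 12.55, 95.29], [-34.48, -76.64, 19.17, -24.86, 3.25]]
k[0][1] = 80.35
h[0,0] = -34.8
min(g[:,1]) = -9.15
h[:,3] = [76.47, 12.55, -24.86]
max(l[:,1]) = -4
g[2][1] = 8.57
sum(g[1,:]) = -66.59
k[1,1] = -1.83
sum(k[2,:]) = -66.43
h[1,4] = 95.29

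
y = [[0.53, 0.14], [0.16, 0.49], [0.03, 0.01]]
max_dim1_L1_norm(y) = 0.67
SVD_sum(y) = [[0.37, 0.32],[0.33, 0.29],[0.02, 0.02]] + [[0.16, -0.18], [-0.17, 0.20], [0.01, -0.01]]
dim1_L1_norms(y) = [0.67, 0.65, 0.04]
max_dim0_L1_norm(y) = 0.72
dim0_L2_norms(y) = [0.55, 0.51]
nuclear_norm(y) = 1.02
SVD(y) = [[-0.75, 0.66], [-0.66, -0.75], [-0.04, 0.03]] @ diag([0.6620734367244381, 0.3589690298394717]) @ [[-0.76,-0.65], [0.65,-0.76]]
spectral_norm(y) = 0.66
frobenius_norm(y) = 0.75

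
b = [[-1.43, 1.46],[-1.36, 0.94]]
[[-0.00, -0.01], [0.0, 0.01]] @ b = [[0.01, -0.01],[-0.01, 0.01]]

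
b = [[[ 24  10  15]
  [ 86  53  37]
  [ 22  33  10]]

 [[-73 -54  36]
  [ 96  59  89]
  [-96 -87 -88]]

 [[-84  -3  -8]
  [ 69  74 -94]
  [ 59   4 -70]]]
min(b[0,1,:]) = 37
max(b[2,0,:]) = -3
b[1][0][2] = 36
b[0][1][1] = 53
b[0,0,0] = 24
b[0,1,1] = 53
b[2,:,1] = [-3, 74, 4]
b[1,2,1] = -87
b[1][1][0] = 96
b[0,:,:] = [[24, 10, 15], [86, 53, 37], [22, 33, 10]]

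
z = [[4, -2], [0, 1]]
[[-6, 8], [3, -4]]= z@ [[0, 0], [3, -4]]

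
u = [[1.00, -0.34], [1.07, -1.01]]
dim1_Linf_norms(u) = [1.0, 1.07]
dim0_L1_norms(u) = [2.07, 1.35]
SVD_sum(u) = [[0.83, -0.58], [1.19, -0.84]] + [[0.17,  0.24], [-0.12,  -0.17]]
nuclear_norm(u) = 2.14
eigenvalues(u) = [0.8, -0.81]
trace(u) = -0.01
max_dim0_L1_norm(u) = 2.07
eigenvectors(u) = [[0.86, 0.18], [0.51, 0.98]]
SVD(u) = [[-0.57, -0.82], [-0.82, 0.57]] @ diag([1.7742464242393903, 0.3642109636923868]) @ [[-0.82, 0.58],[-0.58, -0.82]]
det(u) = -0.65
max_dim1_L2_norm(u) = 1.47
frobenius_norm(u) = 1.81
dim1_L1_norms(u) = [1.34, 2.08]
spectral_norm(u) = 1.77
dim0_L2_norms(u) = [1.46, 1.07]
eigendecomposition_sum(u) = [[0.9,-0.17], [0.53,-0.10]] + [[0.10,-0.17], [0.54,-0.91]]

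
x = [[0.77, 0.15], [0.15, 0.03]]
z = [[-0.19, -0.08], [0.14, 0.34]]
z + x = [[0.58, 0.07], [0.29, 0.37]]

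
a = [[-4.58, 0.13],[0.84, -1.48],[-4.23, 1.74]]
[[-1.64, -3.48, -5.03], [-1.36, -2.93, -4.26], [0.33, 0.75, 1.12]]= a@ [[0.39, 0.83, 1.2], [1.14, 2.45, 3.56]]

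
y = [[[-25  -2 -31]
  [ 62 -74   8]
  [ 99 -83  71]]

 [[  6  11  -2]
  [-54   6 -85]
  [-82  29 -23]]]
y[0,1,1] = -74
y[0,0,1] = -2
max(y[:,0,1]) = 11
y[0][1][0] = 62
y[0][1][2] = 8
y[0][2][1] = -83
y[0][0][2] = -31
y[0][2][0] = 99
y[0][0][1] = -2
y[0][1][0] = 62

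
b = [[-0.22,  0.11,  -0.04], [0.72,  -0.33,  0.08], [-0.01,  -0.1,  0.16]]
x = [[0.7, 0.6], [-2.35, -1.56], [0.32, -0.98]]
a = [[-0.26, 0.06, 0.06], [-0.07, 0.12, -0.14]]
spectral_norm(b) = 0.84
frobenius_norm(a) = 0.34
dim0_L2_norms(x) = [2.47, 1.94]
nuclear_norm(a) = 0.46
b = x @ a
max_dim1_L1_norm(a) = 0.38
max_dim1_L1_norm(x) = 3.91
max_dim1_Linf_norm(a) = 0.26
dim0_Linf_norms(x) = [2.35, 1.56]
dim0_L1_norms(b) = [0.95, 0.54, 0.28]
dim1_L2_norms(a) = [0.27, 0.2]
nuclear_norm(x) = 3.97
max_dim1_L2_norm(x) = 2.82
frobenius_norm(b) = 0.86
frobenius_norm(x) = 3.14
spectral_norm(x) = 2.98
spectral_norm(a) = 0.29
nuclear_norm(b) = 1.02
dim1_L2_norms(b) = [0.25, 0.8, 0.19]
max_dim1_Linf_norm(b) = 0.72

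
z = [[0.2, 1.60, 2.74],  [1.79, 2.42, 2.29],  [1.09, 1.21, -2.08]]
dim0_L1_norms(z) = [3.08, 5.23, 7.11]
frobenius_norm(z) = 5.60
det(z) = 7.10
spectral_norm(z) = 4.82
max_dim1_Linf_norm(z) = 2.74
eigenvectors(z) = [[-0.5, -0.81, -0.59],[-0.83, 0.58, -0.14],[-0.25, -0.12, 0.79]]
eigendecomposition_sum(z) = [[1.01, 1.62, 1.03], [1.66, 2.67, 1.7], [0.5, 0.8, 0.51]] + [[-0.33, 0.26, -0.20],  [0.24, -0.19, 0.14],  [-0.05, 0.04, -0.03]] + [[-0.48, -0.28, 1.91], [-0.11, -0.06, 0.44], [0.64, 0.37, -2.56]]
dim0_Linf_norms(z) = [1.79, 2.42, 2.74]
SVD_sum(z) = [[0.86, 1.73, 2.42], [1.01, 2.03, 2.84], [-0.18, -0.36, -0.51]] + [[-0.36,-0.36,0.38], [0.56,0.56,-0.60], [1.43,1.45,-1.54]] + [[-0.3, 0.23, -0.06], [0.23, -0.18, 0.05], [-0.16, 0.13, -0.03]]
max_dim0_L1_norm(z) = 7.11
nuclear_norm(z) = 8.15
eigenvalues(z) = [4.19, -0.55, -3.1]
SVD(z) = [[-0.64, 0.23, 0.73], [-0.76, -0.35, -0.55], [0.13, -0.91, 0.4]] @ diag([4.81785979174175, 2.8114967564640816, 0.5239398968489756]) @ [[-0.28, -0.56, -0.78], [-0.56, -0.57, 0.60], [-0.78, 0.61, -0.16]]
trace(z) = 0.54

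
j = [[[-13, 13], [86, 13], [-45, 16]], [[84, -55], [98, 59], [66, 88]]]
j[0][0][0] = -13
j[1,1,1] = 59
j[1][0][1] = -55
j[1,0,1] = -55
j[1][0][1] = -55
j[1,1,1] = 59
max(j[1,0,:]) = 84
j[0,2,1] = 16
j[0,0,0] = -13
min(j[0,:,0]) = -45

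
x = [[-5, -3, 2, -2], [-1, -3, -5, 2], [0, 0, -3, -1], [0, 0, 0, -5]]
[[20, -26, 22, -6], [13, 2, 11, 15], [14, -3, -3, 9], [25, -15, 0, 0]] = x @ [[-2, 4, -1, 0], [-2, 0, -5, 0], [-3, 0, 1, -3], [-5, 3, 0, 0]]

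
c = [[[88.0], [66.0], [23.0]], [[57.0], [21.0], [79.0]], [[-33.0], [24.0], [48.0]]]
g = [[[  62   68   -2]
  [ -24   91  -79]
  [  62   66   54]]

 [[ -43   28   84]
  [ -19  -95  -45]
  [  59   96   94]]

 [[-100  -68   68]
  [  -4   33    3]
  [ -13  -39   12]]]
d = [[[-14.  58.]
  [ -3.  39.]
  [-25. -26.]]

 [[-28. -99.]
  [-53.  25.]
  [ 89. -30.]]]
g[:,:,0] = [[62, -24, 62], [-43, -19, 59], [-100, -4, -13]]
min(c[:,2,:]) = 23.0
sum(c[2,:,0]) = 39.0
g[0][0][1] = 68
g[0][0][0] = 62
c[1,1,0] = 21.0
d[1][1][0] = -53.0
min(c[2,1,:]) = 24.0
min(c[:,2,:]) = 23.0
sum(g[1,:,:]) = 159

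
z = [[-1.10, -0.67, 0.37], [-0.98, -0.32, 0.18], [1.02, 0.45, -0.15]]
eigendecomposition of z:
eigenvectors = [[0.69,0.5,-0.09], [0.49,-0.73,0.60], [-0.53,0.47,0.79]]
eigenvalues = [-1.87, 0.23, 0.07]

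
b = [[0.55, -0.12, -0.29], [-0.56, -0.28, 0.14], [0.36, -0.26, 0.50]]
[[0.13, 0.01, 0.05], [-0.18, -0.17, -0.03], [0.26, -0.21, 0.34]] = b@ [[0.38, 0.02, 0.25], [0.02, 0.46, -0.2], [0.25, -0.20, 0.4]]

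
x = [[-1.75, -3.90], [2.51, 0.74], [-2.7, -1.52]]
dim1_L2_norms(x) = [4.27, 2.62, 3.1]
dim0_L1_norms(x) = [6.96, 6.16]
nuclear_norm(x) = 7.63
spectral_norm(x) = 5.49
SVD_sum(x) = [[-2.77, -2.93], [1.56, 1.64], [-2.03, -2.15]] + [[1.02,  -0.97], [0.95,  -0.90], [-0.67,  0.63]]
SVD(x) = [[-0.73, -0.66], [0.41, -0.62], [-0.54, 0.43]] @ diag([5.4923828952108495, 2.1340876580860684]) @ [[0.69,  0.73], [-0.73,  0.69]]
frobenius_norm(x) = 5.89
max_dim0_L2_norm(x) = 4.25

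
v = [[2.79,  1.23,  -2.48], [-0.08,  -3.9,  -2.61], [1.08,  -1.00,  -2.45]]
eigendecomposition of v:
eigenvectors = [[0.96, 0.63, -0.03], [-0.13, -0.48, 0.93], [0.27, 0.61, 0.38]]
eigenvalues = [1.93, -0.52, -4.97]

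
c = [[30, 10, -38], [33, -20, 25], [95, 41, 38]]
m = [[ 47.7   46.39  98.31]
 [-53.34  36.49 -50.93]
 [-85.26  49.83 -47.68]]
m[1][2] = -50.93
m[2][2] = -47.68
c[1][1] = -20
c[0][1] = 10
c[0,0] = 30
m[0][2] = 98.31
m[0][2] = 98.31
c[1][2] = 25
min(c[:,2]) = -38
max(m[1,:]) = 36.49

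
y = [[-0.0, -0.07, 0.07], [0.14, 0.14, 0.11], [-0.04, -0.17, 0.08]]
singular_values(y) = [0.26, 0.17, 0.0]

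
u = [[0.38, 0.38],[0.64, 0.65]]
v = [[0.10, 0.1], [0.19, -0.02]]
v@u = [[0.1, 0.1], [0.06, 0.06]]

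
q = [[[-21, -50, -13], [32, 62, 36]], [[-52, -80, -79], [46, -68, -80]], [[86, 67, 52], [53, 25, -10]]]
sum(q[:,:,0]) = 144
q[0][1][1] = 62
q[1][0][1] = -80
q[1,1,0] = 46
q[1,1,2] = -80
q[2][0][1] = 67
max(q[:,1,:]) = 62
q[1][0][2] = -79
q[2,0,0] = 86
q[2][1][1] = 25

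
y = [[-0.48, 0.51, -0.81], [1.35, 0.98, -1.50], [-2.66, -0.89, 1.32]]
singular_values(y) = [3.77, 1.26, 0.0]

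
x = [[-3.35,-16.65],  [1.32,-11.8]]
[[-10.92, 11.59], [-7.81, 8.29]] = x @ [[-0.02, 0.02], [0.66, -0.70]]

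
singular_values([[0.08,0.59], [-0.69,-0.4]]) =[0.9, 0.41]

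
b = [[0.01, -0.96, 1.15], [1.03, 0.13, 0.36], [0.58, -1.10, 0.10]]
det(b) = -1.487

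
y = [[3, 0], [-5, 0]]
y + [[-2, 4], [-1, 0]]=[[1, 4], [-6, 0]]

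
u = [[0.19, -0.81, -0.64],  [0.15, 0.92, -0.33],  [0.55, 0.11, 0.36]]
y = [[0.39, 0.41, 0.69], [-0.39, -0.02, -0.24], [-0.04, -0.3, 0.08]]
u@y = [[0.42, 0.29, 0.27], [-0.29, 0.14, -0.14], [0.16, 0.12, 0.38]]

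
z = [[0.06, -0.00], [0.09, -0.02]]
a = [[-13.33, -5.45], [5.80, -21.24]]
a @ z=[[-1.29, 0.11], [-1.56, 0.42]]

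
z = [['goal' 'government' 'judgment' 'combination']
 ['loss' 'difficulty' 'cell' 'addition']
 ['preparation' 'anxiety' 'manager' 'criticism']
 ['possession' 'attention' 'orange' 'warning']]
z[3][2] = 'orange'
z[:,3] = ['combination', 'addition', 'criticism', 'warning']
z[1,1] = 'difficulty'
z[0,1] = 'government'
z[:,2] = ['judgment', 'cell', 'manager', 'orange']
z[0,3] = 'combination'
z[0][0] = 'goal'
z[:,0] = ['goal', 'loss', 'preparation', 'possession']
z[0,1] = 'government'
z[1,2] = 'cell'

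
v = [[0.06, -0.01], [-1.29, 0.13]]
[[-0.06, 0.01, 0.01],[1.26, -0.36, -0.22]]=v@ [[-1.00,0.37,0.15], [-0.25,0.92,-0.24]]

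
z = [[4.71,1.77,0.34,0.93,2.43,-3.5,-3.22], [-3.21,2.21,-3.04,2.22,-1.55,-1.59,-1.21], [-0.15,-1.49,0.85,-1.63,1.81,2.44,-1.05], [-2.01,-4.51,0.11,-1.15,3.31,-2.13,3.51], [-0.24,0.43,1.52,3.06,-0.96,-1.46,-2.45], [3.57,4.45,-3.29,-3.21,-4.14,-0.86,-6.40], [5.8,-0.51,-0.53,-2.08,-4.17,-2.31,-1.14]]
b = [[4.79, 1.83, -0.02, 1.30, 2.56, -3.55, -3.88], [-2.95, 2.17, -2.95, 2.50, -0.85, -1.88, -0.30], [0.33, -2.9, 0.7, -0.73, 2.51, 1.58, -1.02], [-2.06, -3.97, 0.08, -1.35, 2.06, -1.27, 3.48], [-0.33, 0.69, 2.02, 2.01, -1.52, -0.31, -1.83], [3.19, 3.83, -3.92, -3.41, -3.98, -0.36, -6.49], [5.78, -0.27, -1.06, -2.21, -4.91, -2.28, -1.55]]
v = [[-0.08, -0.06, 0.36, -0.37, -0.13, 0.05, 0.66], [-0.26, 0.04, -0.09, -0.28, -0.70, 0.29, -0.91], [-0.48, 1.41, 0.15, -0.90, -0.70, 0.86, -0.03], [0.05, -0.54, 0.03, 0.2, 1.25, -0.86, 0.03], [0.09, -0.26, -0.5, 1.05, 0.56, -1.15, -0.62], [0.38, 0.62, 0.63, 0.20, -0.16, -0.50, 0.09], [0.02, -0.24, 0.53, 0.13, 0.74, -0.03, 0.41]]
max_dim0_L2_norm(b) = 8.93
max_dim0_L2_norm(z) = 9.11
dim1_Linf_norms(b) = [4.79, 2.95, 2.9, 3.97, 2.02, 6.49, 5.78]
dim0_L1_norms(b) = [19.43, 15.66, 10.75, 13.51, 18.39, 11.23, 18.55]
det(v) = 0.35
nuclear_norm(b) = 41.54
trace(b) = 2.88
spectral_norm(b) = 13.92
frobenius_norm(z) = 18.87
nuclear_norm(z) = 41.54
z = v + b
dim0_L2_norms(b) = [8.93, 6.89, 5.46, 5.55, 7.75, 5.07, 8.73]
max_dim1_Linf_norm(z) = 6.4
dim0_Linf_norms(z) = [5.8, 4.51, 3.29, 3.21, 4.17, 3.5, 6.4]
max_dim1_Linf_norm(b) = 6.49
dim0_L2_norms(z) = [9.11, 7.13, 4.85, 5.81, 7.62, 5.79, 8.57]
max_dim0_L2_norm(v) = 1.86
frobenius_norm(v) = 3.87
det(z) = -33380.37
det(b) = -52530.97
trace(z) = 3.66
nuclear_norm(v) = 8.11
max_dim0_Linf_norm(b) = 6.49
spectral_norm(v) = 3.04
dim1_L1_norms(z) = [16.9, 15.03, 9.42, 16.73, 10.12, 25.92, 16.54]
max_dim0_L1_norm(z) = 19.69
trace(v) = 0.78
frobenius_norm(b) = 18.70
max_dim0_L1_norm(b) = 19.43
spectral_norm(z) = 13.94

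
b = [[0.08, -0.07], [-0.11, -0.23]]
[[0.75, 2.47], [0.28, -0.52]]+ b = [[0.83, 2.40], [0.17, -0.75]]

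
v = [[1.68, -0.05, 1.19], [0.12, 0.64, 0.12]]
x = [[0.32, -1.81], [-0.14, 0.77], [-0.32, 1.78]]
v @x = [[0.16, -0.96], [-0.09, 0.49]]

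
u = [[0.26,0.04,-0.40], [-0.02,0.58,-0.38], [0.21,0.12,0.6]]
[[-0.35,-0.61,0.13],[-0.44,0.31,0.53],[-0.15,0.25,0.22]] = u @ [[-0.92, -1.40, 0.41], [-0.66, 0.95, 0.94], [0.21, 0.71, 0.03]]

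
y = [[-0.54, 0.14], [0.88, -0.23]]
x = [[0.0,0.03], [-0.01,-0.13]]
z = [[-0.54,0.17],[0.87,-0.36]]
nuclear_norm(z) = 1.14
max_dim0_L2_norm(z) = 1.02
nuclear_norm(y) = 1.07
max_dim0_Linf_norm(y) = 0.88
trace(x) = -0.13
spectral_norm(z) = 1.10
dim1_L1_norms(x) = [0.03, 0.14]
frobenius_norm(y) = 1.07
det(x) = 0.00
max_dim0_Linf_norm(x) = 0.13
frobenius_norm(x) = 0.13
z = y + x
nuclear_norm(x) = 0.14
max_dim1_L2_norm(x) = 0.13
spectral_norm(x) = 0.13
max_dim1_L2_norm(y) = 0.91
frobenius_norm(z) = 1.10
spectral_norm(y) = 1.07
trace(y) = -0.77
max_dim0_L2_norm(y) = 1.03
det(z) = 0.05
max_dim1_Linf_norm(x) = 0.13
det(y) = 0.00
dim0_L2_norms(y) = [1.03, 0.27]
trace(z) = -0.90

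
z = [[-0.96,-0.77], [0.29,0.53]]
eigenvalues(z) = [-0.79, 0.36]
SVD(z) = [[-0.91, 0.42], [0.42, 0.91]] @ diag([1.3546520718697002, 0.2107552233732983]) @ [[0.73, 0.68], [-0.68, 0.73]]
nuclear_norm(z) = 1.57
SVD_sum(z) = [[-0.90, -0.84], [0.42, 0.39]] + [[-0.06, 0.07], [-0.13, 0.14]]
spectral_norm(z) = 1.35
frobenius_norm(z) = 1.37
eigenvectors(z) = [[-0.98,  0.5], [0.21,  -0.86]]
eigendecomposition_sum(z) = [[-0.91, -0.53],[0.2, 0.12]] + [[-0.05, -0.24], [0.09, 0.41]]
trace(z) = -0.43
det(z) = -0.29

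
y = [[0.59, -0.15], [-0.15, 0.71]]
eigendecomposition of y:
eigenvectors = [[-0.83,0.56], [-0.56,-0.83]]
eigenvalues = [0.49, 0.81]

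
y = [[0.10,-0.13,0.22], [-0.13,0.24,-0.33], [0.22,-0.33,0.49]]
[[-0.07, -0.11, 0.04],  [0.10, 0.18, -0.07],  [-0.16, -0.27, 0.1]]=y@[[-0.32,-0.28,0.17], [0.08,0.40,-0.32], [-0.12,-0.15,-0.08]]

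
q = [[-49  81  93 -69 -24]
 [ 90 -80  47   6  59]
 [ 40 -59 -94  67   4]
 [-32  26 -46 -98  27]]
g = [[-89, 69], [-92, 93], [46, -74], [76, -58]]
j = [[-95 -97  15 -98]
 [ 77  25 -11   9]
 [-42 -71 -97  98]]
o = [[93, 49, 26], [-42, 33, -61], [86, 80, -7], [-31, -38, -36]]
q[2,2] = -94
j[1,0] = 77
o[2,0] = 86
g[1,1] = 93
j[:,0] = [-95, 77, -42]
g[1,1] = 93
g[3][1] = -58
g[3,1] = -58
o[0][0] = 93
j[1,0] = 77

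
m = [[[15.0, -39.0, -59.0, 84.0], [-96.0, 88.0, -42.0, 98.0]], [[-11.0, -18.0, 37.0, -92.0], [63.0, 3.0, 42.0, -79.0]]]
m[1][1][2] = 42.0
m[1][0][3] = -92.0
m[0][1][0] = -96.0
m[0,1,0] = -96.0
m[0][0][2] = -59.0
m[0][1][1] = 88.0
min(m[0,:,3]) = 84.0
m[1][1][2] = 42.0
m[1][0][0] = -11.0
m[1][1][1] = 3.0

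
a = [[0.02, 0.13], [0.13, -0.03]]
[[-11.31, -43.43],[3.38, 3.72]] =a @ [[5.75,-46.85], [-87.85,-326.90]]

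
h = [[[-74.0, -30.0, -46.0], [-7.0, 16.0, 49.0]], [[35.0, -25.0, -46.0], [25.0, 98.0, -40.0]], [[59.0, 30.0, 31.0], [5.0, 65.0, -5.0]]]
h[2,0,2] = 31.0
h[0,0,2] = -46.0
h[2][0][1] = 30.0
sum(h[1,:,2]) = -86.0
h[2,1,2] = -5.0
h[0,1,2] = 49.0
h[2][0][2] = 31.0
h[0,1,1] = 16.0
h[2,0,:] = [59.0, 30.0, 31.0]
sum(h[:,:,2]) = -57.0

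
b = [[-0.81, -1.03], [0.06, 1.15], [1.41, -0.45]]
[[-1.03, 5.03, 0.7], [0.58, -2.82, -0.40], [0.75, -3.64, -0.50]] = b @ [[0.68, -3.31, -0.46], [0.47, -2.28, -0.32]]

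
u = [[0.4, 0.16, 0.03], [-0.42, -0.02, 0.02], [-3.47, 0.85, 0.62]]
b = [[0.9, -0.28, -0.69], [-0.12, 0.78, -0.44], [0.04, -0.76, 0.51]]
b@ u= [[2.87, -0.44, -0.41], [1.15, -0.41, -0.26], [-1.43, 0.46, 0.3]]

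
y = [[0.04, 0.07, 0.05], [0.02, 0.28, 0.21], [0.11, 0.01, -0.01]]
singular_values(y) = [0.36, 0.12, 0.0]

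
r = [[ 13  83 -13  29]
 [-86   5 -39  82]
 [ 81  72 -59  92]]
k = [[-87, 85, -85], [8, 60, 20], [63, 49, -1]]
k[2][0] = 63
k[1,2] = 20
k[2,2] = -1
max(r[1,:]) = 82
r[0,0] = 13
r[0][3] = 29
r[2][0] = 81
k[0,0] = -87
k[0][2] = -85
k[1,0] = 8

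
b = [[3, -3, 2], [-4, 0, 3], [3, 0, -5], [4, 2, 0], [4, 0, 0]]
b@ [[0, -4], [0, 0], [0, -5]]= [[0, -22], [0, 1], [0, 13], [0, -16], [0, -16]]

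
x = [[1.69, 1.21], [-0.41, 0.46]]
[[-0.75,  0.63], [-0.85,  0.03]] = x@ [[0.54,0.20], [-1.37,0.24]]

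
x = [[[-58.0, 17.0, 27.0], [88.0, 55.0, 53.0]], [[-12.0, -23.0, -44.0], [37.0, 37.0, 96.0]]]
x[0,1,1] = 55.0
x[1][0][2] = -44.0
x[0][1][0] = 88.0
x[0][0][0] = -58.0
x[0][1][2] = 53.0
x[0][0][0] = -58.0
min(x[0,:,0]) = -58.0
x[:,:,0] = [[-58.0, 88.0], [-12.0, 37.0]]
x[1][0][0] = -12.0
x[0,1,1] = 55.0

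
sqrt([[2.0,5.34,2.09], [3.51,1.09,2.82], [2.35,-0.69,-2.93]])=[[1.37,1.59,-0.14], [0.25,1.84,1.45], [1.88,-1.86,0.13]]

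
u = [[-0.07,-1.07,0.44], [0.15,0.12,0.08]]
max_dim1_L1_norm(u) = 1.58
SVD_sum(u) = [[-0.08,-1.07,0.43], [0.01,0.09,-0.03]] + [[0.01, 0.0, 0.01], [0.14, 0.03, 0.11]]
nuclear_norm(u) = 1.35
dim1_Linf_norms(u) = [1.07, 0.15]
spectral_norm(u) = 1.16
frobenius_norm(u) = 1.18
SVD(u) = [[-1.0, 0.08], [0.08, 1.0]] @ diag([1.1625917030493718, 0.18729797649937885]) @ [[0.07, 0.93, -0.37], [0.77, 0.19, 0.61]]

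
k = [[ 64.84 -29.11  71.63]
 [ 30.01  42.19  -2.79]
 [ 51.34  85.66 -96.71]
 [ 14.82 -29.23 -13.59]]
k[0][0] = 64.84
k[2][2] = -96.71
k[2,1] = 85.66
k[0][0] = 64.84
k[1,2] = -2.79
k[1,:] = [30.01, 42.19, -2.79]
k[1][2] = -2.79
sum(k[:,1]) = 69.50999999999999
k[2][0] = 51.34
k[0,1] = -29.11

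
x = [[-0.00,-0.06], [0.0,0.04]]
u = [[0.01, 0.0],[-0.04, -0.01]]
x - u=[[-0.01, -0.06], [0.04, 0.05]]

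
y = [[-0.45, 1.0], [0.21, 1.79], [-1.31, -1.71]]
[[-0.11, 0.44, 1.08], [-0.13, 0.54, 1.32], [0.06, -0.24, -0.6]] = y @ [[0.06,  -0.25,  -0.60], [-0.08,  0.33,  0.81]]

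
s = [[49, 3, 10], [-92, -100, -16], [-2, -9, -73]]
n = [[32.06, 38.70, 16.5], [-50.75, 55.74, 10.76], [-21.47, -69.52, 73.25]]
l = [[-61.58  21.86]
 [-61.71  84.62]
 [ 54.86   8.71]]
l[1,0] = -61.71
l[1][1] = 84.62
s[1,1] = -100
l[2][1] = 8.71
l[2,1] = 8.71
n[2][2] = 73.25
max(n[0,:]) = 38.7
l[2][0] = 54.86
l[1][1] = 84.62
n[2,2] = 73.25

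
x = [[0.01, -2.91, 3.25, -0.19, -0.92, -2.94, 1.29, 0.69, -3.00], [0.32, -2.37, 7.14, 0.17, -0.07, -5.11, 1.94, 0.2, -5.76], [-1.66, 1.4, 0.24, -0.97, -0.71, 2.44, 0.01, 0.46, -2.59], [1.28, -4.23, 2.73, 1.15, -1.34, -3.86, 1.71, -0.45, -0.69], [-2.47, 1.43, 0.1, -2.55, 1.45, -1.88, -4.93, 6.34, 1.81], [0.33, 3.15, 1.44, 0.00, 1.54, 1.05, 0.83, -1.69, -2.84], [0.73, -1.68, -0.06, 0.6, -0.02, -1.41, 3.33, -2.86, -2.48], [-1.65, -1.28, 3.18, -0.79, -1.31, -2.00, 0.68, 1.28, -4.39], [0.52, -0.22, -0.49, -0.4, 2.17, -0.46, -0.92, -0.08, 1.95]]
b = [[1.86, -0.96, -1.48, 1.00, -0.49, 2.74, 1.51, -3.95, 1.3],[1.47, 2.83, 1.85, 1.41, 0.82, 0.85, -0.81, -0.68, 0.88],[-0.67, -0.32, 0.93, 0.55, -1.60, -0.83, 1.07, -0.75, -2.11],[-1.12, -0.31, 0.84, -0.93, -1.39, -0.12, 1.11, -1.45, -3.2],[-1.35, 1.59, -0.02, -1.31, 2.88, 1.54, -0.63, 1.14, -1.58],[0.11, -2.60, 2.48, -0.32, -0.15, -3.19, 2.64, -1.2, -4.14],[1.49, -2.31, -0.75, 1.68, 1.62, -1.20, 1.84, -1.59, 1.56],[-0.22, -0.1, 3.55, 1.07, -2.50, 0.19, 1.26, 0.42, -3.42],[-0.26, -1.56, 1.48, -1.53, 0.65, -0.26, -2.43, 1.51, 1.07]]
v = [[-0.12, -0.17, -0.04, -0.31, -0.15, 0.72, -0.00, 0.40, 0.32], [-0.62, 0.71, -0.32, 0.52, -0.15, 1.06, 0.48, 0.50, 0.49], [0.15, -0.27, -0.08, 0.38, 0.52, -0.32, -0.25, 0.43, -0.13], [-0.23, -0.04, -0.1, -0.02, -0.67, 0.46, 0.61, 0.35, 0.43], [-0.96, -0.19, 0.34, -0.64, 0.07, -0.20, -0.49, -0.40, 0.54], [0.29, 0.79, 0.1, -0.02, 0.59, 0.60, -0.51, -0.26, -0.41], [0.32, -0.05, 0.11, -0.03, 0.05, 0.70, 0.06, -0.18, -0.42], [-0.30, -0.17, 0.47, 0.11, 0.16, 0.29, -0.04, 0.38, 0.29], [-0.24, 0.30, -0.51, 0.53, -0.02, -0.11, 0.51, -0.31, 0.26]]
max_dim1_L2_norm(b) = 6.98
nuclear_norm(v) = 8.80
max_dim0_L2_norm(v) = 1.72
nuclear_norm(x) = 41.52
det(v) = -0.00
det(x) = -6.50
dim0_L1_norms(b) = [8.55, 12.58, 13.38, 9.8, 12.1, 10.92, 13.3, 12.69, 19.26]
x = v @ b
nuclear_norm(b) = 36.48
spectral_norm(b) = 9.68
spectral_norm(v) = 2.20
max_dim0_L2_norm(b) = 7.22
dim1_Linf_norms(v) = [0.72, 1.06, 0.52, 0.67, 0.96, 0.79, 0.7, 0.47, 0.53]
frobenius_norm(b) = 15.06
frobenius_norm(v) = 3.63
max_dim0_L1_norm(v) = 4.46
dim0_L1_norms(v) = [3.23, 2.69, 2.07, 2.56, 2.38, 4.46, 2.95, 3.21, 3.29]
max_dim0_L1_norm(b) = 19.26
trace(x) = 8.09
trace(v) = 1.86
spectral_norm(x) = 15.47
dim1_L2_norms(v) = [0.97, 1.77, 0.94, 1.19, 1.49, 1.39, 0.91, 0.83, 1.06]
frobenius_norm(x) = 20.64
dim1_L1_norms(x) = [15.2, 23.08, 10.48, 17.44, 22.96, 12.87, 13.17, 16.56, 7.21]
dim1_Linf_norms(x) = [3.25, 7.14, 2.59, 4.23, 6.34, 3.15, 3.33, 4.39, 2.17]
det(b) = 3433.63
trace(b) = 7.71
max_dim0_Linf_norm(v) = 1.06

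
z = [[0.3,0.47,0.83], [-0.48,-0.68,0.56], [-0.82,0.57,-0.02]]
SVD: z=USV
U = [[0.16, 0.82, -0.55],[-0.87, 0.38, 0.32],[0.47, 0.43, 0.77]]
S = [1.0, 1.0, 1.0]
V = [[0.08, 0.93, -0.36], [-0.29, 0.37, 0.88], [-0.95, -0.04, -0.30]]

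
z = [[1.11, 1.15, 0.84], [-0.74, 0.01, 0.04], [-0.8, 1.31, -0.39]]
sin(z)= [[1.55, 1.01, 0.89], [-0.74, 0.34, 0.14], [-0.72, 1.73, -0.18]]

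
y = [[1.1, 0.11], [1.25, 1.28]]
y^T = [[1.1, 1.25], [0.11, 1.28]]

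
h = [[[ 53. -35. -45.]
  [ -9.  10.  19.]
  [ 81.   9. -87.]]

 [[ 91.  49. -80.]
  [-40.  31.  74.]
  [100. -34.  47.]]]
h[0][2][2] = -87.0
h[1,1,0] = -40.0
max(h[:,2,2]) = 47.0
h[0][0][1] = -35.0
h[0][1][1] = 10.0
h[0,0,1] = -35.0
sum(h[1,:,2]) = 41.0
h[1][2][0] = 100.0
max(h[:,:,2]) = 74.0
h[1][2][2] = 47.0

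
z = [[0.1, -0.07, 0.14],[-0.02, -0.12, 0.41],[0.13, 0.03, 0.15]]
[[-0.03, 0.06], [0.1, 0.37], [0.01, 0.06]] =z @ [[-0.44,-0.61], [0.45,0.16], [0.36,0.93]]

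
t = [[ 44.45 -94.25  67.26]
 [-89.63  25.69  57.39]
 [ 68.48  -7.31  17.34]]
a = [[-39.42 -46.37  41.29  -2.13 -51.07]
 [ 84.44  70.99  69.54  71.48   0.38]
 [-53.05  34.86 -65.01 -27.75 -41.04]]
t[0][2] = 67.26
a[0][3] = -2.13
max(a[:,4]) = 0.38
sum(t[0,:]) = 17.460000000000008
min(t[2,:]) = -7.31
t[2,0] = 68.48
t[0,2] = 67.26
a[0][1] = -46.37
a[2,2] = -65.01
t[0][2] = 67.26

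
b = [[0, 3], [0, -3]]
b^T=[[0, 0], [3, -3]]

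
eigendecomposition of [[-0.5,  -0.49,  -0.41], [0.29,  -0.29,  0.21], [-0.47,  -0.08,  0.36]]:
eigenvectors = [[(-0.4+0j), (-0.69+0j), (-0.69-0j)],[(0.09+0j), (0.28+0.58j), (0.28-0.58j)],[0.91+0.00j, -0.32-0.08j, -0.32+0.08j]]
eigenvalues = [(0.56+0j), (-0.49+0.36j), (-0.49-0.36j)]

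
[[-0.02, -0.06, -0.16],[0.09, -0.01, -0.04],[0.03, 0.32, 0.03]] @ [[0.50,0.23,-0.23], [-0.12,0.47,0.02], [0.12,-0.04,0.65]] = [[-0.02, -0.03, -0.1], [0.04, 0.02, -0.05], [-0.02, 0.16, 0.02]]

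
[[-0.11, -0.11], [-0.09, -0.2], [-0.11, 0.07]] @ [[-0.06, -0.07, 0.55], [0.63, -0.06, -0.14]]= [[-0.06, 0.01, -0.05], [-0.12, 0.02, -0.02], [0.05, 0.00, -0.07]]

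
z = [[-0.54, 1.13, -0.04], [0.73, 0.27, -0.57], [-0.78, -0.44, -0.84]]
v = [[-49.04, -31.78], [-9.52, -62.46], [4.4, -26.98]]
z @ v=[[15.55, -52.34], [-40.88, -24.68], [38.74, 74.93]]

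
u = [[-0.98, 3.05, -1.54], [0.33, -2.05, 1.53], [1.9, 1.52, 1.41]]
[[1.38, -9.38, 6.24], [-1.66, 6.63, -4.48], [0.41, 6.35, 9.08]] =u @ [[0.77, 2.5, 1.89], [0.21, -1.1, 2.99], [-0.97, 2.32, 0.67]]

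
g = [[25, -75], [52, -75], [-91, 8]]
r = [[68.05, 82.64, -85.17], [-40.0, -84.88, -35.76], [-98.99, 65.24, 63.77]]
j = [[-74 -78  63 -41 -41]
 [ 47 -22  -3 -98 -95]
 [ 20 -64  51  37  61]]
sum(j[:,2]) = 111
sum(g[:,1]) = -142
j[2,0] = 20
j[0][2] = 63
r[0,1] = 82.64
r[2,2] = 63.77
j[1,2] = -3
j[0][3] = -41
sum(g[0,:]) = -50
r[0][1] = 82.64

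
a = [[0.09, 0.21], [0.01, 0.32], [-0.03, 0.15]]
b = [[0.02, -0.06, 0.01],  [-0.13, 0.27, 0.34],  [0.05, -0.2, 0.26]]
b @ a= [[0.0, -0.01], [-0.02, 0.11], [-0.01, -0.01]]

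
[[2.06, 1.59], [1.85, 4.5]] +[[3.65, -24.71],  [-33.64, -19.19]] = [[5.71,-23.12], [-31.79,-14.69]]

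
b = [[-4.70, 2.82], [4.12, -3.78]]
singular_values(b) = [7.79, 0.79]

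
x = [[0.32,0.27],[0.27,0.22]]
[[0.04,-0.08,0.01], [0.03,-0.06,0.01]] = x @[[-0.04, -0.19, 0.02], [0.2, -0.06, -0.0]]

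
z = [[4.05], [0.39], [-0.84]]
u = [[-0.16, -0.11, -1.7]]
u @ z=[[0.74]]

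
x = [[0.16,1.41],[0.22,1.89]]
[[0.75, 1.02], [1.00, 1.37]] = x @[[0.35, 0.3],[0.49, 0.69]]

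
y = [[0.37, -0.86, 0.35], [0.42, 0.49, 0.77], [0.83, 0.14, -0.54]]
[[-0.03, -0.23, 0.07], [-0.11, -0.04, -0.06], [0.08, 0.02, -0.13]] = y @ [[0.01, -0.09, -0.11],[-0.02, 0.18, -0.11],[-0.14, -0.12, 0.05]]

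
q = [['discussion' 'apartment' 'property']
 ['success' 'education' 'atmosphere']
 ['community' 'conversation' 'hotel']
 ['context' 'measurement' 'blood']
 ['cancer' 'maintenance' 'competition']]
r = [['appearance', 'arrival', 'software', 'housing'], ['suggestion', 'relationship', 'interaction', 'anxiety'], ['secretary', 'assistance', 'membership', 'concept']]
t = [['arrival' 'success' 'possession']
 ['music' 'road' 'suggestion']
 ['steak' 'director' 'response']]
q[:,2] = ['property', 'atmosphere', 'hotel', 'blood', 'competition']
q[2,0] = 'community'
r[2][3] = 'concept'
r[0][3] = 'housing'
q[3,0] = 'context'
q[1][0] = 'success'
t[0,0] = 'arrival'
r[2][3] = 'concept'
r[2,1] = 'assistance'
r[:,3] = ['housing', 'anxiety', 'concept']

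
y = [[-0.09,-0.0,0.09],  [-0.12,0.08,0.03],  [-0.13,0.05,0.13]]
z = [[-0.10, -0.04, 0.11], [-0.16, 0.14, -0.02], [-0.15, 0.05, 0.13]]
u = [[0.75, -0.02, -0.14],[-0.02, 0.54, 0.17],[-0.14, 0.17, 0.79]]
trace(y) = 0.12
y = z @ u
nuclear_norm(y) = 0.36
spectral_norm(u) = 0.96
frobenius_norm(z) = 0.33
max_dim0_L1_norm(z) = 0.41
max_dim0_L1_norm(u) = 1.1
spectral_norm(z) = 0.29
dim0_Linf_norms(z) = [0.16, 0.14, 0.13]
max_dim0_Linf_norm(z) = 0.16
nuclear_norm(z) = 0.48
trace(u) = 2.08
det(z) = -0.00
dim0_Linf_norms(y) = [0.13, 0.08, 0.13]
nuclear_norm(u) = 2.08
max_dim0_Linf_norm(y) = 0.13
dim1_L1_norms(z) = [0.25, 0.32, 0.33]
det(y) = -0.00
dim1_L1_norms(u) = [0.91, 0.73, 1.1]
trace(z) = 0.17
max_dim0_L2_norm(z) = 0.24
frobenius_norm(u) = 1.26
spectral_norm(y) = 0.26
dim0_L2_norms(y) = [0.2, 0.09, 0.16]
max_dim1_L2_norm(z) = 0.21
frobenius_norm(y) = 0.27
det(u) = 0.29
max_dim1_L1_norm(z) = 0.33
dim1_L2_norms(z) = [0.15, 0.21, 0.2]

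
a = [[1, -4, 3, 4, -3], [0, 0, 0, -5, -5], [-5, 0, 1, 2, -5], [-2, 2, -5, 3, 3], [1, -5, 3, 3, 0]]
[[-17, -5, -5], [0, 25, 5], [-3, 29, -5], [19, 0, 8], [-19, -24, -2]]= a @ [[0, -1, 0], [2, 4, -2], [-3, -1, -3], [0, 0, -1], [0, -5, 0]]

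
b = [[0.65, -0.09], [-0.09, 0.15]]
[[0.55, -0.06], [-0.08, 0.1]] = b @ [[0.84, -0.0], [-0.00, 0.69]]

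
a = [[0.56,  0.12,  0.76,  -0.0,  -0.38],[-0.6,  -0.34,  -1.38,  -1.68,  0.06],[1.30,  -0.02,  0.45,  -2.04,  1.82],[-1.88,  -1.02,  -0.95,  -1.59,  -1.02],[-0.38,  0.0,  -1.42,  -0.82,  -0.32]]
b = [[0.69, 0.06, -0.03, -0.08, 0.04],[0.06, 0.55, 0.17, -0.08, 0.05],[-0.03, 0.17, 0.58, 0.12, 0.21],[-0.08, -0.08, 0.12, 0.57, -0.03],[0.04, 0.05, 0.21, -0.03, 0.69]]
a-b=[[-0.13, 0.06, 0.79, 0.08, -0.42], [-0.66, -0.89, -1.55, -1.60, 0.01], [1.33, -0.19, -0.13, -2.16, 1.61], [-1.80, -0.94, -1.07, -2.16, -0.99], [-0.42, -0.05, -1.63, -0.79, -1.01]]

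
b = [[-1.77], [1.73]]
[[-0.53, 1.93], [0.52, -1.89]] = b @ [[0.3, -1.09]]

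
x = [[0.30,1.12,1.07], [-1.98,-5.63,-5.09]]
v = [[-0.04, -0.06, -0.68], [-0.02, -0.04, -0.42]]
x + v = [[0.26, 1.06, 0.39], [-2.00, -5.67, -5.51]]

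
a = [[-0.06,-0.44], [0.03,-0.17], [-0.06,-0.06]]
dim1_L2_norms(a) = [0.44, 0.17, 0.08]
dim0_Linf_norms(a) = [0.06, 0.44]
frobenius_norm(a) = 0.48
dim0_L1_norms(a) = [0.15, 0.67]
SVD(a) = [[-0.93, 0.14], [-0.35, -0.67], [-0.14, 0.73]] @ diag([0.4784432209166175, 0.07274671373287456]) @ [[0.11, 0.99], [-0.99, 0.11]]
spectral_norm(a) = 0.48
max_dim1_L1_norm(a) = 0.5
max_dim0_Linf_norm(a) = 0.44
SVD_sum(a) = [[-0.05, -0.44], [-0.02, -0.16], [-0.01, -0.07]] + [[-0.01, 0.0], [0.05, -0.01], [-0.05, 0.01]]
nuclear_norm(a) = 0.55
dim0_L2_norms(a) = [0.09, 0.48]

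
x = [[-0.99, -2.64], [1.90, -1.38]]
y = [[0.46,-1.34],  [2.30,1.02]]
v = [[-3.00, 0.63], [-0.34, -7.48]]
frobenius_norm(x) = 3.67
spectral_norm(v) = 7.51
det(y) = 3.55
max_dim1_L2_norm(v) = 7.49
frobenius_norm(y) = 2.89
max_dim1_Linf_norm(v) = 7.48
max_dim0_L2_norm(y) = 2.35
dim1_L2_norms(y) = [1.42, 2.52]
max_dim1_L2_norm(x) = 2.82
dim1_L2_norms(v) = [3.07, 7.49]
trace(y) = 1.48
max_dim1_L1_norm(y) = 3.32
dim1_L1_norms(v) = [3.63, 7.82]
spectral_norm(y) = 2.52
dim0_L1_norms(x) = [2.89, 4.02]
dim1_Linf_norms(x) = [2.64, 1.9]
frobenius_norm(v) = 8.09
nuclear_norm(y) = 3.93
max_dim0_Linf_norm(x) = 2.64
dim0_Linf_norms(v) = [3.0, 7.48]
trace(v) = -10.48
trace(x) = -2.37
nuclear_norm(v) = 10.52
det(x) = 6.38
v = y @ x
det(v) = 22.65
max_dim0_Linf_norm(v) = 7.48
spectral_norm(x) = 2.98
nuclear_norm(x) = 5.12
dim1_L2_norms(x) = [2.82, 2.35]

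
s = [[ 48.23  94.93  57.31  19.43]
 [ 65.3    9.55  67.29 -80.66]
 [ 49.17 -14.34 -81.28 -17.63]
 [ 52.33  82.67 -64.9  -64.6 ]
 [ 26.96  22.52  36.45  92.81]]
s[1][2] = 67.29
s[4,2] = 36.45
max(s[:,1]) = 94.93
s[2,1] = -14.34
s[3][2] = -64.9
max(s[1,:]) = 67.29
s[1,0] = 65.3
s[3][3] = -64.6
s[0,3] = 19.43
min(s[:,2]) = -81.28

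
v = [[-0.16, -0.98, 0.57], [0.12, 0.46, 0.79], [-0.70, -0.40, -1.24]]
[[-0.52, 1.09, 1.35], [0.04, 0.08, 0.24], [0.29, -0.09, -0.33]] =v @[[-0.37, -0.50, -0.58],[0.49, -0.69, -0.79],[-0.18, 0.58, 0.85]]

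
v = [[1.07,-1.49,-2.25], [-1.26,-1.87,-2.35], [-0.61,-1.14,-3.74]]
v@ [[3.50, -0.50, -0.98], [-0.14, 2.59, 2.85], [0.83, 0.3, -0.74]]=[[2.09, -5.07, -3.63], [-6.10, -4.92, -2.36], [-5.08, -3.77, 0.12]]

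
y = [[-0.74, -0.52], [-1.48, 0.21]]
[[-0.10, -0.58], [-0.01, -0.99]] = y@[[0.03,0.69], [0.15,0.13]]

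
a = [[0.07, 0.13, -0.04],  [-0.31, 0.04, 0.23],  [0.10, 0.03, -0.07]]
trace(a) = 0.04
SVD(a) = [[-0.19, -0.94, -0.29],[0.94, -0.26, 0.23],[-0.3, -0.22, 0.93]] @ diag([0.4126951153681478, 0.1395800698167099, 0.0003819178360690094]) @ [[-0.81, 0.01, 0.59],[-0.05, -1.00, -0.05],[0.59, -0.07, 0.81]]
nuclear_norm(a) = 0.55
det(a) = 0.00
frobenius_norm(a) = 0.44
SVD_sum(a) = [[0.06,-0.0,-0.05], [-0.31,0.00,0.23], [0.10,-0.0,-0.07]] + [[0.01, 0.13, 0.01], [0.0, 0.04, 0.00], [0.00, 0.03, 0.0]] + [[-0.0,0.00,-0.0], [0.0,-0.00,0.0], [0.0,-0.0,0.0]]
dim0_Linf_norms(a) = [0.31, 0.13, 0.23]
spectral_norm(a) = 0.41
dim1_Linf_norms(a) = [0.13, 0.31, 0.1]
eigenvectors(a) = [[(-0.12-0.57j),(-0.12+0.57j),0.59+0.00j],  [0.76+0.00j,0.76-0.00j,(-0.07+0j)],  [-0.23-0.18j,-0.23+0.18j,(0.81+0j)]]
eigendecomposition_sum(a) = [[(0.04+0.11j), 0.06-0.03j, -0.02-0.09j], [-0.16+0.01j, 0.02+0.09j, (0.12-0j)], [(0.05+0.03j), 0.01-0.03j, -0.04-0.03j]] + [[0.04-0.11j, 0.06+0.03j, -0.02+0.09j], [(-0.16-0.01j), 0.02-0.09j, (0.12+0j)], [(0.05-0.03j), (0.01+0.03j), (-0.04+0.03j)]] + [[-0.00+0.00j, -0j, -0j], [-0j, -0.00+0.00j, (-0+0j)], [-0.00+0.00j, -0j, -0j]]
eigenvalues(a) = [(0.02+0.18j), (0.02-0.18j), 0j]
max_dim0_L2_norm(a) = 0.33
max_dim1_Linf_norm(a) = 0.31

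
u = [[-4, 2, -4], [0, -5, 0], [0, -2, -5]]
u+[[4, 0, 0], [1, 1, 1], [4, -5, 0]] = [[0, 2, -4], [1, -4, 1], [4, -7, -5]]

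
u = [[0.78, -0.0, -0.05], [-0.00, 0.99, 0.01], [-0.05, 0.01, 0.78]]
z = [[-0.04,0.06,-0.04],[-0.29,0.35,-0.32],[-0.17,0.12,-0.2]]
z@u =[[-0.03, 0.06, -0.03], [-0.21, 0.34, -0.23], [-0.12, 0.12, -0.15]]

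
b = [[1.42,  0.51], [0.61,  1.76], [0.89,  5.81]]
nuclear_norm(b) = 7.55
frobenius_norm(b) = 6.35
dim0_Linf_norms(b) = [1.42, 5.81]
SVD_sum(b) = [[0.15, 0.76],[0.36, 1.81],[1.14, 5.76]] + [[1.27,-0.25], [0.25,-0.05], [-0.25,0.05]]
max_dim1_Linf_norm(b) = 5.81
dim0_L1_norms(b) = [2.92, 8.08]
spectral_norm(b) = 6.20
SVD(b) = [[-0.12, 0.96],[-0.3, 0.19],[-0.95, -0.19]] @ diag([6.2039650039287295, 1.3435840986062597]) @ [[-0.19, -0.98], [0.98, -0.19]]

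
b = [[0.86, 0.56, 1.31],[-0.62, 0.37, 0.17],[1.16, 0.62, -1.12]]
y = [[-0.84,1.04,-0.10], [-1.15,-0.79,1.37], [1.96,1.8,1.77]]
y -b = [[-1.7, 0.48, -1.41], [-0.53, -1.16, 1.2], [0.8, 1.18, 2.89]]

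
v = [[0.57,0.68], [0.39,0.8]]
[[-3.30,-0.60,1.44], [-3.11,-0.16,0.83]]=v @ [[-2.78, -1.95, 3.08], [-2.53, 0.75, -0.47]]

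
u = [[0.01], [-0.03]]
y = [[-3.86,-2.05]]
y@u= [[0.02]]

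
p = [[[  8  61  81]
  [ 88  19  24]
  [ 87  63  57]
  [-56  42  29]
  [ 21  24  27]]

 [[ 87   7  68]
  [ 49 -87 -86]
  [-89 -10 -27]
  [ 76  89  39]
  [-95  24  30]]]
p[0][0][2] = 81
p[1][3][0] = 76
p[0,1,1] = 19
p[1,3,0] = 76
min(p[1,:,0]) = -95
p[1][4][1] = 24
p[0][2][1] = 63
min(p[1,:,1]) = -87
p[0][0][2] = 81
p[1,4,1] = 24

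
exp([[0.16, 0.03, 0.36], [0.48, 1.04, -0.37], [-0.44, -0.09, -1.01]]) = [[1.12, 0.04, 0.24], [0.99, 2.87, -0.34], [-0.32, -0.11, 0.33]]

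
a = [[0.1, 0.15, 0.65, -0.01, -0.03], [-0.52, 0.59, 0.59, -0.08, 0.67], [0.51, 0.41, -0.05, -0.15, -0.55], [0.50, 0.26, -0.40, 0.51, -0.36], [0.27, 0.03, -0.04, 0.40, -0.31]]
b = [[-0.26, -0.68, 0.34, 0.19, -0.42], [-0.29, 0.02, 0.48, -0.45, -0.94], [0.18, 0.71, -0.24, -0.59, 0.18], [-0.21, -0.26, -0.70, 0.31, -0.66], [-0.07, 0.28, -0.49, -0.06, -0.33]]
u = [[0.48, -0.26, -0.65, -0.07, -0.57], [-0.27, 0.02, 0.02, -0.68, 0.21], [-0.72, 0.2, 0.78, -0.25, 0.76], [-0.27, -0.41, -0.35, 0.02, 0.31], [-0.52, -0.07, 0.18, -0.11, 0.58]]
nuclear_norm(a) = 3.63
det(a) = 0.03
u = b @ a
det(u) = 0.00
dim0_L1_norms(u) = [2.26, 0.96, 1.98, 1.13, 2.43]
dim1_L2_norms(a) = [0.68, 1.19, 0.87, 0.93, 0.58]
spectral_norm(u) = 1.87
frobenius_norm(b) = 2.19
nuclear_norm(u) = 3.39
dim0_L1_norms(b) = [1.01, 1.95, 2.25, 1.6, 2.53]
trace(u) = 1.88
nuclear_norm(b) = 3.92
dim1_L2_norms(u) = [1.02, 0.76, 1.34, 0.68, 0.81]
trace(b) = -0.50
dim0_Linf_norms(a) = [0.52, 0.59, 0.65, 0.51, 0.67]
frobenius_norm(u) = 2.13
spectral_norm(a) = 1.54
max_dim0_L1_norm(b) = 2.53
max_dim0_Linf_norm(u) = 0.78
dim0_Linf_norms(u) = [0.72, 0.41, 0.78, 0.68, 0.76]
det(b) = 0.01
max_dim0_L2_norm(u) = 1.17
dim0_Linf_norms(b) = [0.29, 0.71, 0.7, 0.59, 0.94]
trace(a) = 0.84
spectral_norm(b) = 1.50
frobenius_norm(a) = 1.96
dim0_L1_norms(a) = [1.9, 1.44, 1.73, 1.15, 1.92]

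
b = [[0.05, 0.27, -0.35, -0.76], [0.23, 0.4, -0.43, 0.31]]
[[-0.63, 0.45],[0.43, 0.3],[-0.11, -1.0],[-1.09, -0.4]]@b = [[0.07,0.01,0.03,0.62], [0.09,0.24,-0.28,-0.23], [-0.24,-0.43,0.47,-0.23], [-0.15,-0.45,0.55,0.70]]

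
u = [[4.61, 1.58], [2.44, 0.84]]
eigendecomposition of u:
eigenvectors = [[0.88, -0.32], [0.47, 0.95]]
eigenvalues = [5.45, 0.0]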